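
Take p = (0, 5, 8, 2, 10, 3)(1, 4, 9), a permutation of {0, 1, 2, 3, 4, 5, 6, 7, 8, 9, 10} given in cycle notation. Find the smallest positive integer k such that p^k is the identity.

6

The cycle type of p is (6, 3, 1, 1).
The order of p is the least common multiple of its cycle lengths: lcm(6, 3) = 6.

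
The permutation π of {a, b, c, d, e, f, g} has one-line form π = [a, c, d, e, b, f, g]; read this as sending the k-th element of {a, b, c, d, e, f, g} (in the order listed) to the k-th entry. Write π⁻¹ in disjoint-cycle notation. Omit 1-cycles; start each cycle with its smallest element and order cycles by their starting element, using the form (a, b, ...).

The cycle decomposition of π is (b, c, d, e).
The inverse reverses every cycle; in canonical form, π⁻¹ = (b, e, d, c).

(b, e, d, c)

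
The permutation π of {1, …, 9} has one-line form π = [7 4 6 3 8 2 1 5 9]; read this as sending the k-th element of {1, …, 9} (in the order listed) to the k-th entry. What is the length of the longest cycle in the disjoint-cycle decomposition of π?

4

Decomposing into disjoint cycles gives (1 7)(2 4 3 6)(5 8); the longest has length 4.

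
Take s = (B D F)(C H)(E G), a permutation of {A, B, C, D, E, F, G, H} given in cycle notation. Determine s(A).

A

A does not appear in any cycle of s, so it is a fixed point: s(A) = A.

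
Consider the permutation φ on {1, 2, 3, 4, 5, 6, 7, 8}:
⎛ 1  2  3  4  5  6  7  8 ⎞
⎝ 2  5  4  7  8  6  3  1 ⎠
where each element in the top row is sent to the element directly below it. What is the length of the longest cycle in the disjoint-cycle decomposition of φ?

Decomposing into disjoint cycles gives (1 2 5 8)(3 4 7); the longest has length 4.

4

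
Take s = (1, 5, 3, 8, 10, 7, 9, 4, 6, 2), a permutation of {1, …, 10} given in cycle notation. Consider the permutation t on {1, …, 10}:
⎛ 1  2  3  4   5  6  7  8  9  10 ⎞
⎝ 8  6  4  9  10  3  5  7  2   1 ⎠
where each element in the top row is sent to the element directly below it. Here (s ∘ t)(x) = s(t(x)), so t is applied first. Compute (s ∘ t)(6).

First apply t: t(6) = 3, then s(3) = 8. Thus (s ∘ t)(6) = 8.

8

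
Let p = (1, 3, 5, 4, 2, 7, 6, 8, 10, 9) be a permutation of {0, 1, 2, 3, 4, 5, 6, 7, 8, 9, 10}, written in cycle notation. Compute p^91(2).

2 lies in the 10-cycle (1, 3, 5, 4, 2, 7, 6, 8, 10, 9).
On a 10-cycle, p^10 is the identity, so p^91 = p^1 there (91 ≡ 1 mod 10).
Advancing 1 step from 2: 2 → 7.

7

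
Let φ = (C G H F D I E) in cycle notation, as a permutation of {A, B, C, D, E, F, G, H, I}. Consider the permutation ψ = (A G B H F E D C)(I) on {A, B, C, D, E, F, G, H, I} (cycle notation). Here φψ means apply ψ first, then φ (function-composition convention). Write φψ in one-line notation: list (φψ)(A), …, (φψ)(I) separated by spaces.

For each element, apply ψ then φ: A → G → H; B → H → F; C → A → A; D → C → G; E → D → I; F → E → C; G → B → B; H → F → D; I → I → E.
Collecting the images, φψ = [H F A G I C B D E].

H F A G I C B D E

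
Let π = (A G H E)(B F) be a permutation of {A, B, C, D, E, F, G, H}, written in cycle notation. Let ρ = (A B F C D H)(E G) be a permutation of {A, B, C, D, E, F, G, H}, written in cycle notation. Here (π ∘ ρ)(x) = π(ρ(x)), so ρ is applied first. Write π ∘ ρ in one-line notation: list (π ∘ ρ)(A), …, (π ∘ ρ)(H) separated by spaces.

Chase each element through ρ then π: A → B → F; B → F → B; C → D → D; D → H → E; E → G → H; F → C → C; G → E → A; H → A → G.
So π ∘ ρ in one-line form is F B D E H C A G.

F B D E H C A G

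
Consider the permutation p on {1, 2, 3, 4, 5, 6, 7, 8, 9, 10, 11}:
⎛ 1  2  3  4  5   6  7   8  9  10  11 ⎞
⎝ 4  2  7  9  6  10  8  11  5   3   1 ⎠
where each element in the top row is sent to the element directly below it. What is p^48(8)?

Tracing 8 → 11 → … returns to 8 after 10 steps, so 8 lies in a 10-cycle (1, 4, 9, 5, 6, 10, 3, 7, 8, 11).
Since the cycle has length 10, p^48 acts on it the same as p^8 (48 mod 10 = 8).
Stepping 8 places around the cycle: 8 → 11 → 1 → 4 → 9 → 5 → 6 → 10 → 3.

3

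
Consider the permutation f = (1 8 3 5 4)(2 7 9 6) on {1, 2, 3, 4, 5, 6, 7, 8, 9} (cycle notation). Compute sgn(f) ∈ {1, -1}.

-1

The cycle lengths are 5, 4.
A cycle is odd iff its length is even; f has 1 even-length cycle, so sgn(f) = (−1)^1 and f is odd.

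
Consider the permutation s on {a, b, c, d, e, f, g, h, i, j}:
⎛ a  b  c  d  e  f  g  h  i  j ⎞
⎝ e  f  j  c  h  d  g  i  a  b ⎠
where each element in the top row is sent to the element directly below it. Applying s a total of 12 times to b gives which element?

Tracing b → f → … returns to b after 5 steps, so b lies in a 5-cycle (b, f, d, c, j).
Powers repeat with period 5 on this cycle, and 12 mod 5 = 2, so s^12(b) = s^2(b).
Advancing 2 steps from b: b → f → d.

d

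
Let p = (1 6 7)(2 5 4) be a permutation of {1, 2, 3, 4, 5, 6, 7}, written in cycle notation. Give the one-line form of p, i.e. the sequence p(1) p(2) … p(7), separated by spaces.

Each element maps to the next entry in its cycle (wrapping to the front): 1→6, 2→5, 3→3, 4→2, 5→4, 6→7, 7→1.
So the one-line form is 6 5 3 2 4 7 1.

6 5 3 2 4 7 1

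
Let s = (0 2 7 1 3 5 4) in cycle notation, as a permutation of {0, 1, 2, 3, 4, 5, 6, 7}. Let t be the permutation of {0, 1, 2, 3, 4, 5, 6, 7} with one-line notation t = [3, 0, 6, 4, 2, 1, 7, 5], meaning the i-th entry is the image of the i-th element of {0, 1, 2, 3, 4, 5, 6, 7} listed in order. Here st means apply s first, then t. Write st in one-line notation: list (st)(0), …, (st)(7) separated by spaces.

6 4 5 1 3 2 7 0

(st)(x) = t(s(x)). Computing each image: t(s(0)) = t(2) = 6, t(s(1)) = t(3) = 4, t(s(2)) = t(7) = 5, t(s(3)) = t(5) = 1, t(s(4)) = t(0) = 3, t(s(5)) = t(4) = 2, t(s(6)) = t(6) = 7, t(s(7)) = t(1) = 0.
Hence st = [6 4 5 1 3 2 7 0].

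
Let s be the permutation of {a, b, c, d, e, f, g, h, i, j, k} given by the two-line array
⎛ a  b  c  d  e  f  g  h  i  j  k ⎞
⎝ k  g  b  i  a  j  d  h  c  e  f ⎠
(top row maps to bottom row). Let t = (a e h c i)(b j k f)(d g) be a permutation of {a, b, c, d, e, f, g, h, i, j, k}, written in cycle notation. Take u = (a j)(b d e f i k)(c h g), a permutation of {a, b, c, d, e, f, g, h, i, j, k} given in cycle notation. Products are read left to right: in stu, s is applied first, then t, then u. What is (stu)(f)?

(stu)(f) = u(t(s(f))). s(f) = j, then t(j) = k, then u(k) = b, so the result is b.

b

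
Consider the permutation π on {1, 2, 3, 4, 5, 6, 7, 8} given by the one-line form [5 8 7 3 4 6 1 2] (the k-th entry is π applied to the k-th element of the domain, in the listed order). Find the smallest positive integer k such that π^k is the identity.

Decomposing into disjoint cycles gives cycle lengths 5, 2, 1.
Since disjoint cycles commute, ord(π) = lcm(5, 2) = 10.

10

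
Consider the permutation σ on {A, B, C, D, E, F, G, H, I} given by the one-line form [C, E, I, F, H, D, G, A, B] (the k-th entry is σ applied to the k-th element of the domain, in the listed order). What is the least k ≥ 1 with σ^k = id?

Writing σ as disjoint cycles, the cycle lengths are 6, 2, 1.
The order is lcm(6, 2) = 6.

6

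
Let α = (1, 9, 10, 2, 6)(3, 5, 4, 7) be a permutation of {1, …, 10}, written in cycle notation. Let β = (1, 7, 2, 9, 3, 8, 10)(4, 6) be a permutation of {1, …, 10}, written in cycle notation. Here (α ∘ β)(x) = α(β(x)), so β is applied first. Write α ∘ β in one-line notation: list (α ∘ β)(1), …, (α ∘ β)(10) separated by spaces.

Chase each element through β then α: 1 → 7 → 3; 2 → 9 → 10; 3 → 8 → 8; 4 → 6 → 1; 5 → 5 → 4; 6 → 4 → 7; 7 → 2 → 6; 8 → 10 → 2; 9 → 3 → 5; 10 → 1 → 9.
So α ∘ β in one-line form is 3 10 8 1 4 7 6 2 5 9.

3 10 8 1 4 7 6 2 5 9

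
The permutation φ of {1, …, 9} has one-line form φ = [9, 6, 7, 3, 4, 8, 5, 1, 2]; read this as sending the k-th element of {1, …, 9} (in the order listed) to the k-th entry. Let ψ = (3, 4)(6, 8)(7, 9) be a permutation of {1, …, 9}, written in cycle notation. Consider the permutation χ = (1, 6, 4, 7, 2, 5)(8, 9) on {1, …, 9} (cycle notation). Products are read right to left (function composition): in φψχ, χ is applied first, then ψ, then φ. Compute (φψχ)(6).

(φψχ)(6) = φ(ψ(χ(6))). χ(6) = 4, then ψ(4) = 3, then φ(3) = 7, so the result is 7.

7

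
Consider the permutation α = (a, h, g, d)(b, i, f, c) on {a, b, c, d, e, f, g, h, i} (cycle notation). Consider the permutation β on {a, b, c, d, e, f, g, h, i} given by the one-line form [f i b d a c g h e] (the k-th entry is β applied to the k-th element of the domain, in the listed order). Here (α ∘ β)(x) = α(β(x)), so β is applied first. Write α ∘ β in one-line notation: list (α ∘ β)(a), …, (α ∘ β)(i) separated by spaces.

c f i a h b d g e

(α ∘ β)(x) = α(β(x)). Computing each image: α(β(a)) = α(f) = c, α(β(b)) = α(i) = f, α(β(c)) = α(b) = i, α(β(d)) = α(d) = a, α(β(e)) = α(a) = h, α(β(f)) = α(c) = b, α(β(g)) = α(g) = d, α(β(h)) = α(h) = g, α(β(i)) = α(e) = e.
Hence α ∘ β = [c f i a h b d g e].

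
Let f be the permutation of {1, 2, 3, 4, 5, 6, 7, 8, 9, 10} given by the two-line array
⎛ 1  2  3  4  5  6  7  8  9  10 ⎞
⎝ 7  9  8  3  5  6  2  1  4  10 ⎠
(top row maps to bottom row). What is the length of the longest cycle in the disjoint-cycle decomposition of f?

7

Decomposing into disjoint cycles gives (1, 7, 2, 9, 4, 3, 8); the longest has length 7.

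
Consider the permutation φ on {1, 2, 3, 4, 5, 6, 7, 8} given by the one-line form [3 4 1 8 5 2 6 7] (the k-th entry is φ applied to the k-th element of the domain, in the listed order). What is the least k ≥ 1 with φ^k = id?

10

Decomposing into disjoint cycles gives cycle lengths 5, 2, 1.
The order is lcm(5, 2) = 10.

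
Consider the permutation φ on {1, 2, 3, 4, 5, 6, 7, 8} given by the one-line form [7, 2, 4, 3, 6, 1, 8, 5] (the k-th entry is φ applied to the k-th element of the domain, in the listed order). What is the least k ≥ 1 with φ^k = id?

10

The disjoint-cycle form of φ has cycle lengths 5, 2, 1.
The order of φ is the least common multiple of its cycle lengths: lcm(5, 2) = 10.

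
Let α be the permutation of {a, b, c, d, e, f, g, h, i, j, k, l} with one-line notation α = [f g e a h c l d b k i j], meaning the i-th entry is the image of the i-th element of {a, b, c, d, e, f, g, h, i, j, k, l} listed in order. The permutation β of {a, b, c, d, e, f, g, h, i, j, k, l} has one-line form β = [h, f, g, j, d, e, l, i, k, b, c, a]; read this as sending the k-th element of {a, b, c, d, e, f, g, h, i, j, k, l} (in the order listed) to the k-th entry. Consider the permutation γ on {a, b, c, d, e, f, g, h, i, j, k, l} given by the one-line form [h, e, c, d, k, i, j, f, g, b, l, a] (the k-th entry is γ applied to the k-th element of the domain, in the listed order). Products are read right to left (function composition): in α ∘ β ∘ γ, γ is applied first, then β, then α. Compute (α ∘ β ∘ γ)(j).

Apply the permutations in order: γ(j) = b, then β(b) = f, then α(f) = c. So (α ∘ β ∘ γ)(j) = c.

c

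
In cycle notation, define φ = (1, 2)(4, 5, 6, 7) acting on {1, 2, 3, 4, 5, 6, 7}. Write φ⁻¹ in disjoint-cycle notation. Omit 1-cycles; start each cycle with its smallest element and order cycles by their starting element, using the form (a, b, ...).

If φ sends a → b within a cycle, φ⁻¹ sends b → a; equivalently, reverse each cycle.
After reversing and putting each cycle's least element first, φ⁻¹ = (1, 2)(4, 7, 6, 5).

(1, 2)(4, 7, 6, 5)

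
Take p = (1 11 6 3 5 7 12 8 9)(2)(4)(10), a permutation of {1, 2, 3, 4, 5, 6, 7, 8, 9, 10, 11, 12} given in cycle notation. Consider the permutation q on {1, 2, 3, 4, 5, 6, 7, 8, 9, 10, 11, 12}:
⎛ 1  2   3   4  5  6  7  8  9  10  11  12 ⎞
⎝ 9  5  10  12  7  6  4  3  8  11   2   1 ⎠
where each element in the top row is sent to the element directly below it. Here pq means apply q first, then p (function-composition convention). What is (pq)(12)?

q(12) = 1, then p(1) = 11; composing gives (pq)(12) = 11.

11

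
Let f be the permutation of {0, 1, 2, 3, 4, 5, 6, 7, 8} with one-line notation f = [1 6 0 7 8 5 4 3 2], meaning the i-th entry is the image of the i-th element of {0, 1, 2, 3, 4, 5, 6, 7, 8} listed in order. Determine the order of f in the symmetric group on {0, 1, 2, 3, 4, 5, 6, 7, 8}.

6

The disjoint-cycle form of f has cycle lengths 6, 2, 1.
Since disjoint cycles commute, ord(f) = lcm(6, 2) = 6.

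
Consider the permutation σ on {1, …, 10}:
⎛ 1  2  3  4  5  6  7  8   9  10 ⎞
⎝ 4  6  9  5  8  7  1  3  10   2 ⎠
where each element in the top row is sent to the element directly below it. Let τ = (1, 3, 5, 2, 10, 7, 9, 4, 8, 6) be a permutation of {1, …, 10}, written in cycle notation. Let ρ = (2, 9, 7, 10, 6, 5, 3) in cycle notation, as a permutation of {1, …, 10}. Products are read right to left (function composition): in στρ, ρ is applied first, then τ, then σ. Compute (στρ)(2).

Apply the permutations in order: ρ(2) = 9, then τ(9) = 4, then σ(4) = 5. So (στρ)(2) = 5.

5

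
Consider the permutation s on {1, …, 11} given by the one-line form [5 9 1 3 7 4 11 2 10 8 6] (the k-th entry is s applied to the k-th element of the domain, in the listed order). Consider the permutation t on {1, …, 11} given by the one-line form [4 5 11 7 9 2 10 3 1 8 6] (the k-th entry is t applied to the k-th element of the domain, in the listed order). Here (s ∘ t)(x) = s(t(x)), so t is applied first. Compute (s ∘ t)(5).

First apply t: t(5) = 9, then s(9) = 10. Thus (s ∘ t)(5) = 10.

10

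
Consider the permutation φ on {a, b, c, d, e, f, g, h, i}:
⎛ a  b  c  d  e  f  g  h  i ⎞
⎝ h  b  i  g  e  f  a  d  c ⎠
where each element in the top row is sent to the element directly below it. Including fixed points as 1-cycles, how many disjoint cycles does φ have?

The cycle decomposition is (a, h, d, g)(b)(c, i)(e)(f), which has 5 cycles (counting 1-cycles).

5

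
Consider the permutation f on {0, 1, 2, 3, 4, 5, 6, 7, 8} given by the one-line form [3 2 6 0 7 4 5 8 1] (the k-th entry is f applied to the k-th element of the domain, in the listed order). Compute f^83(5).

6

Tracing 5 → 4 → … returns to 5 after 7 steps, so 5 lies in a 7-cycle (1, 2, 6, 5, 4, 7, 8).
Powers repeat with period 7 on this cycle, and 83 mod 7 = 6, so f^83(5) = f^6(5).
Stepping 6 places around the cycle: 5 → 4 → 7 → 8 → 1 → 2 → 6.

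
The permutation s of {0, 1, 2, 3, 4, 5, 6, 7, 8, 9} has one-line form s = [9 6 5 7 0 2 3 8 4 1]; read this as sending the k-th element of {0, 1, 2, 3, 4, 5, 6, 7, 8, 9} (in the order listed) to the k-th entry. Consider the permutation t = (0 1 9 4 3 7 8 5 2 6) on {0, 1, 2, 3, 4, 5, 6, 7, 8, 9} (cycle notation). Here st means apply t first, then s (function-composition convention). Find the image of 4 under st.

t(4) = 3, then s(3) = 7; composing gives (st)(4) = 7.

7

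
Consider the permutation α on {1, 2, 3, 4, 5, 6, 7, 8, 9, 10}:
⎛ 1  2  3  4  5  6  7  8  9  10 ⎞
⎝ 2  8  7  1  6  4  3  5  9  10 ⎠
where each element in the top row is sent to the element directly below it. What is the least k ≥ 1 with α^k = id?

6

Writing α as disjoint cycles, the cycle lengths are 6, 2, 1, 1.
Since disjoint cycles commute, ord(α) = lcm(6, 2) = 6.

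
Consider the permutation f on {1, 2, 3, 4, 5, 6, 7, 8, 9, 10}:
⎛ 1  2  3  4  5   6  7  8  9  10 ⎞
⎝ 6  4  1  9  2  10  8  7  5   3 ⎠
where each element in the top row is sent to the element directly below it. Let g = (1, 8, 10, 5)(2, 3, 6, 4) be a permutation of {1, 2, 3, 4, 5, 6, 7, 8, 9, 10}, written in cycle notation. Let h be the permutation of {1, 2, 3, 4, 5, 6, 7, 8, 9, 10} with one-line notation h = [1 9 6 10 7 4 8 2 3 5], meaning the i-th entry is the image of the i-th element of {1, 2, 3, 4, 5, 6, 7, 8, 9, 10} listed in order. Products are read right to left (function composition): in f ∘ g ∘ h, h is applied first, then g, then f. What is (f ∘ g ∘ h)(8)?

(f ∘ g ∘ h)(8) = f(g(h(8))). h(8) = 2, then g(2) = 3, then f(3) = 1, so the result is 1.

1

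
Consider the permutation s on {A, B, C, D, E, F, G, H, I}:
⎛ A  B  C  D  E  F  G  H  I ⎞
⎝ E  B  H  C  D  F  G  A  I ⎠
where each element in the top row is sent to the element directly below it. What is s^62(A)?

Tracing A → E → … returns to A after 5 steps, so A lies in a 5-cycle (A E D C H).
On a 5-cycle, s^5 is the identity, so s^62 = s^2 there (62 ≡ 2 mod 5).
Stepping 2 places around the cycle: A → E → D.

D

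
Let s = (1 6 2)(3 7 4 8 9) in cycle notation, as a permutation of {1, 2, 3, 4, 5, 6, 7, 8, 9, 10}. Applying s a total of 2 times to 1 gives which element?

2

1 lies in the 3-cycle (1 6 2).
Advancing 2 steps from 1: 1 → 6 → 2.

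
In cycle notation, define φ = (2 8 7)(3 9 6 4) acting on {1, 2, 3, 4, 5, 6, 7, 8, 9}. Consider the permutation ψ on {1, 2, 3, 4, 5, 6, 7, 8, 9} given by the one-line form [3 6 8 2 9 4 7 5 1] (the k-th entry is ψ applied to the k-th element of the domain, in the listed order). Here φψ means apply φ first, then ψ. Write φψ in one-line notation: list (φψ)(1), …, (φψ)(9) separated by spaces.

3 5 1 8 9 2 6 7 4

(φψ)(x) = ψ(φ(x)). Computing each image: ψ(φ(1)) = ψ(1) = 3, ψ(φ(2)) = ψ(8) = 5, ψ(φ(3)) = ψ(9) = 1, ψ(φ(4)) = ψ(3) = 8, ψ(φ(5)) = ψ(5) = 9, ψ(φ(6)) = ψ(4) = 2, ψ(φ(7)) = ψ(2) = 6, ψ(φ(8)) = ψ(7) = 7, ψ(φ(9)) = ψ(6) = 4.
Hence φψ = [3 5 1 8 9 2 6 7 4].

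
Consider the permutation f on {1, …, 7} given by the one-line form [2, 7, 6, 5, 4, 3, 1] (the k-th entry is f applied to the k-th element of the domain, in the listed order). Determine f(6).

3

6 is element number 6 of the domain, and entry number 6 of the one-line form is 3, so f(6) = 3.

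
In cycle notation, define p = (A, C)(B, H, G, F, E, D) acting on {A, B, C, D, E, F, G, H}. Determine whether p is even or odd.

The cycle lengths are 6, 2.
A cycle of length ℓ contributes ℓ−1 transpositions, so p is a product of 5 + 1 = 6 transpositions — even.

even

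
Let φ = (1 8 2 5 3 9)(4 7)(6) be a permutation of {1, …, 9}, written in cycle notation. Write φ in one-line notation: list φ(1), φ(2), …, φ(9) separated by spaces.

Each element maps to the next entry in its cycle (wrapping to the front): 1→8, 2→5, 3→9, 4→7, 5→3, 6→6, 7→4, 8→2, 9→1.
So the one-line form is 8 5 9 7 3 6 4 2 1.

8 5 9 7 3 6 4 2 1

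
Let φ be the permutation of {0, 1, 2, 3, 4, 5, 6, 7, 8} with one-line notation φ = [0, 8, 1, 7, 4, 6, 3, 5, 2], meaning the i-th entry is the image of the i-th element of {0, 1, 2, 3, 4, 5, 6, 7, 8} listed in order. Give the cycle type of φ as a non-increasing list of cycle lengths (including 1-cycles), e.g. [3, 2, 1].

[4, 3, 1, 1]

The disjoint cycles are (0)(1 8 2)(3 7 5 6)(4), with lengths 4, 3, 1, 1 in non-increasing order.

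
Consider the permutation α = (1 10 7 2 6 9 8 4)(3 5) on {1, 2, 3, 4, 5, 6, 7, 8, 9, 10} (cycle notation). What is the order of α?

The cycle type of α is (8, 2).
The order of α is the least common multiple of its cycle lengths: lcm(8, 2) = 8.

8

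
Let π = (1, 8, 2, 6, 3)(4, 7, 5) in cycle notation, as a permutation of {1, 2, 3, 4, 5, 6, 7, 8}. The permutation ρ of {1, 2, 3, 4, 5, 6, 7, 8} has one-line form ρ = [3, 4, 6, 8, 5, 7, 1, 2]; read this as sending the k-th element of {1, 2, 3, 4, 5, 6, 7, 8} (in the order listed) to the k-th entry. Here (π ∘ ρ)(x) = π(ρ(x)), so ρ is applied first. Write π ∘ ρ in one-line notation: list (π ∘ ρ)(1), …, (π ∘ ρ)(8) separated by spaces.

(π ∘ ρ)(x) = π(ρ(x)). Computing each image: π(ρ(1)) = π(3) = 1, π(ρ(2)) = π(4) = 7, π(ρ(3)) = π(6) = 3, π(ρ(4)) = π(8) = 2, π(ρ(5)) = π(5) = 4, π(ρ(6)) = π(7) = 5, π(ρ(7)) = π(1) = 8, π(ρ(8)) = π(2) = 6.
Hence π ∘ ρ = [1 7 3 2 4 5 8 6].

1 7 3 2 4 5 8 6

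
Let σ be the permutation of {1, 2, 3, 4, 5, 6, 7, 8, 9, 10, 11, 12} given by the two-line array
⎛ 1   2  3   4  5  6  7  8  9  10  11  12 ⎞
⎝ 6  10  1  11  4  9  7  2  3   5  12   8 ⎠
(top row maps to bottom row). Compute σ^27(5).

Tracing 5 → 4 → … returns to 5 after 7 steps, so 5 lies in a 7-cycle (2, 10, 5, 4, 11, 12, 8).
Since the cycle has length 7, σ^27 acts on it the same as σ^6 (27 mod 7 = 6).
Advancing 6 steps from 5: 5 → 4 → 11 → 12 → 8 → 2 → 10.

10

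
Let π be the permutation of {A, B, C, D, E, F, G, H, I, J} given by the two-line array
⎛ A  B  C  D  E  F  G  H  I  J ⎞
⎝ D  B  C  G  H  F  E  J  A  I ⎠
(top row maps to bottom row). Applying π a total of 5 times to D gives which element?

Tracing D → G → … returns to D after 7 steps, so D lies in a 7-cycle (A D G E H J I).
Stepping 5 places around the cycle: D → G → E → H → J → I.

I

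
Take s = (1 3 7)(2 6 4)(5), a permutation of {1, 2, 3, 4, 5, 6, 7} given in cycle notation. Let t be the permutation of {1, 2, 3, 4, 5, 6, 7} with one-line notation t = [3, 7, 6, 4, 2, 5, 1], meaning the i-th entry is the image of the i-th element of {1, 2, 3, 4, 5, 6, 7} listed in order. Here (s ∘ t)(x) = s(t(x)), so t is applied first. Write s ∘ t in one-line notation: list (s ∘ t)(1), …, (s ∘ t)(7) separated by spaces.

Chase each element through t then s: 1 → 3 → 7; 2 → 7 → 1; 3 → 6 → 4; 4 → 4 → 2; 5 → 2 → 6; 6 → 5 → 5; 7 → 1 → 3.
So s ∘ t in one-line form is 7 1 4 2 6 5 3.

7 1 4 2 6 5 3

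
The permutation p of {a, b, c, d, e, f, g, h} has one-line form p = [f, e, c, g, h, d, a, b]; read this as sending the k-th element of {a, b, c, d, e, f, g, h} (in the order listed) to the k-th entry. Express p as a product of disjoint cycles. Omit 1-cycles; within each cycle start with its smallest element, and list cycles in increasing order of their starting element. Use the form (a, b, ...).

Start at a and follow images: a → f → d → g → a, giving the cycle (a, f, d, g).
Continuing from each remaining unvisited element yields (a, f, d, g)(b, e, h).

(a, f, d, g)(b, e, h)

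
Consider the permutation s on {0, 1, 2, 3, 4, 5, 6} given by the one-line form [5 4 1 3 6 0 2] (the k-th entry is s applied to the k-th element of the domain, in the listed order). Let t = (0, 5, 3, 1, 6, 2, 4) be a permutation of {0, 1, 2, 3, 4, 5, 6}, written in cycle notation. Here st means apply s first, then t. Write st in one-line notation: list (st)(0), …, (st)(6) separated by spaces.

3 0 6 1 2 5 4

(st)(x) = t(s(x)). Computing each image: t(s(0)) = t(5) = 3, t(s(1)) = t(4) = 0, t(s(2)) = t(1) = 6, t(s(3)) = t(3) = 1, t(s(4)) = t(6) = 2, t(s(5)) = t(0) = 5, t(s(6)) = t(2) = 4.
Hence st = [3 0 6 1 2 5 4].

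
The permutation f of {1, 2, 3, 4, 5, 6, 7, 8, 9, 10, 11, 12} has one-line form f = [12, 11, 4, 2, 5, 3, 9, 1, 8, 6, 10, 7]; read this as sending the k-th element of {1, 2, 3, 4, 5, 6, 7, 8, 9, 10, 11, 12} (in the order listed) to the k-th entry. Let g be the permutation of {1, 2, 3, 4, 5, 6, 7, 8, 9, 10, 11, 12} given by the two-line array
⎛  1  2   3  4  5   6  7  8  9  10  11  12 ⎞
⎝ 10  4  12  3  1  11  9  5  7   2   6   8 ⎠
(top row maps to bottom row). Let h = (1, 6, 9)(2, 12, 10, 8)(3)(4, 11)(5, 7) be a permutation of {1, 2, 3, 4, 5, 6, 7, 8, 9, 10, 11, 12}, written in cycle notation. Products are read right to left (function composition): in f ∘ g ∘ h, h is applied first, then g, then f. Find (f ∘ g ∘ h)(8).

2

(f ∘ g ∘ h)(8) = f(g(h(8))). h(8) = 2, then g(2) = 4, then f(4) = 2, so the result is 2.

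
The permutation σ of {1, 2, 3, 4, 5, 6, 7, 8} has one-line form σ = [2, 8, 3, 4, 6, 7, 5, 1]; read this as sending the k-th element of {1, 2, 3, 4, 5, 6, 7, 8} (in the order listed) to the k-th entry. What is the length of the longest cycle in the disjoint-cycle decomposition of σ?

3

Decomposing into disjoint cycles gives (1 2 8)(5 6 7); the longest has length 3.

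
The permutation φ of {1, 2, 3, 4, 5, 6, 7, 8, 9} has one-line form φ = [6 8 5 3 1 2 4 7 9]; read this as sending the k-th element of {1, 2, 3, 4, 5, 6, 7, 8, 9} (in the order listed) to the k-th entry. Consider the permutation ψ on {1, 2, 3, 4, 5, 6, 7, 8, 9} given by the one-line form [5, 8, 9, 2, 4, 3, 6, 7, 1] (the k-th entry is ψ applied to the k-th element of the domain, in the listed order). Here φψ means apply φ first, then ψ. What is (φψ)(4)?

9

First apply φ: φ(4) = 3, then ψ(3) = 9. Thus (φψ)(4) = 9.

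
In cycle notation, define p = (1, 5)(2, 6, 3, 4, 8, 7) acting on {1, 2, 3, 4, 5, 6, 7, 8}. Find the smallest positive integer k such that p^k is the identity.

6

The cycle type of p is (6, 2).
The order of p is the least common multiple of its cycle lengths: lcm(6, 2) = 6.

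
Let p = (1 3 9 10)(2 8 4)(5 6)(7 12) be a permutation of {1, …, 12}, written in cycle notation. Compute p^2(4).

8

4 lies in the 3-cycle (2 8 4).
Advancing 2 steps from 4: 4 → 2 → 8.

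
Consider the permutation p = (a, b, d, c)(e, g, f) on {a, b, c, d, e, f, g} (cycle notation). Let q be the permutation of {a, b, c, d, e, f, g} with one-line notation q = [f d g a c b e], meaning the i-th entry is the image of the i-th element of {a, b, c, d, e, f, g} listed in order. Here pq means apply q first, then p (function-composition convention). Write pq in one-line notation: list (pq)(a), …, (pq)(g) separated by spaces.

e c f b a d g

(pq)(x) = p(q(x)). Computing each image: p(q(a)) = p(f) = e, p(q(b)) = p(d) = c, p(q(c)) = p(g) = f, p(q(d)) = p(a) = b, p(q(e)) = p(c) = a, p(q(f)) = p(b) = d, p(q(g)) = p(e) = g.
Hence pq = [e c f b a d g].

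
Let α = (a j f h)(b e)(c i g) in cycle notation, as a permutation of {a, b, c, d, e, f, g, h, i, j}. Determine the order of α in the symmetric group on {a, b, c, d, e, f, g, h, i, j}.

12

The disjoint cycles have lengths 4, 3, 2, 1.
The order is lcm(4, 3, 2) = 12.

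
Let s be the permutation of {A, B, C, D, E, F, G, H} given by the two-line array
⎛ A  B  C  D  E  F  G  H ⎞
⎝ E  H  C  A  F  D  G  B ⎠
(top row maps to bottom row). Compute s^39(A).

Tracing A → E → … returns to A after 4 steps, so A lies in a 4-cycle (A E F D).
On a 4-cycle, s^4 is the identity, so s^39 = s^3 there (39 ≡ 3 mod 4).
Advancing 3 steps from A: A → E → F → D.

D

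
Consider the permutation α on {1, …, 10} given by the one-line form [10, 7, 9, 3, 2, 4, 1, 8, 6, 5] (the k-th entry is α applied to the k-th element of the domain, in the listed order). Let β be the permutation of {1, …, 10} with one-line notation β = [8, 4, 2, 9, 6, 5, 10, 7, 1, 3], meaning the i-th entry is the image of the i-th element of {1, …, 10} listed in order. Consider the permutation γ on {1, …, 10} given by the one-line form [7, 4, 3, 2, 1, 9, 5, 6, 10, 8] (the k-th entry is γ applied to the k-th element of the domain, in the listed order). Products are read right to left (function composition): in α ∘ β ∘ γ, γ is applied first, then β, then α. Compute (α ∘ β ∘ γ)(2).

Apply the permutations in order: γ(2) = 4, then β(4) = 9, then α(9) = 6. So (α ∘ β ∘ γ)(2) = 6.

6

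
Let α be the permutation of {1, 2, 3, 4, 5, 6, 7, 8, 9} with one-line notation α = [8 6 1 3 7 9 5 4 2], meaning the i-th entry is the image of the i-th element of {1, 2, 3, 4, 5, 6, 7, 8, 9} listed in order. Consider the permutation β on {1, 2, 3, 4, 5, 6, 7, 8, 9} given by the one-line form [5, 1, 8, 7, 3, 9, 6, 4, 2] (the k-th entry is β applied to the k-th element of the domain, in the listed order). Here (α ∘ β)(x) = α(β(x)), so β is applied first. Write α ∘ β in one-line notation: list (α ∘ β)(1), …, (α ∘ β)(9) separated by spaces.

7 8 4 5 1 2 9 3 6

(α ∘ β)(x) = α(β(x)). Computing each image: α(β(1)) = α(5) = 7, α(β(2)) = α(1) = 8, α(β(3)) = α(8) = 4, α(β(4)) = α(7) = 5, α(β(5)) = α(3) = 1, α(β(6)) = α(9) = 2, α(β(7)) = α(6) = 9, α(β(8)) = α(4) = 3, α(β(9)) = α(2) = 6.
Hence α ∘ β = [7 8 4 5 1 2 9 3 6].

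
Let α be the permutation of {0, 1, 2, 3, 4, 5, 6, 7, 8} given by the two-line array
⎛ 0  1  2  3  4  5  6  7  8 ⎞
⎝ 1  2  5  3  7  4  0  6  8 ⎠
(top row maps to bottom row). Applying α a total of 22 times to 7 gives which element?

Tracing 7 → 6 → … returns to 7 after 7 steps, so 7 lies in a 7-cycle (0 1 2 5 4 7 6).
Powers repeat with period 7 on this cycle, and 22 mod 7 = 1, so α^22(7) = α^1(7).
Stepping 1 place around the cycle: 7 → 6.

6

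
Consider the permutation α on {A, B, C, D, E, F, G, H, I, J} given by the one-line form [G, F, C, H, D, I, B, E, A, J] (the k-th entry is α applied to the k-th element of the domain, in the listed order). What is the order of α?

15

Decomposing into disjoint cycles gives cycle lengths 5, 3, 1, 1.
The order of α is the least common multiple of its cycle lengths: lcm(5, 3) = 15.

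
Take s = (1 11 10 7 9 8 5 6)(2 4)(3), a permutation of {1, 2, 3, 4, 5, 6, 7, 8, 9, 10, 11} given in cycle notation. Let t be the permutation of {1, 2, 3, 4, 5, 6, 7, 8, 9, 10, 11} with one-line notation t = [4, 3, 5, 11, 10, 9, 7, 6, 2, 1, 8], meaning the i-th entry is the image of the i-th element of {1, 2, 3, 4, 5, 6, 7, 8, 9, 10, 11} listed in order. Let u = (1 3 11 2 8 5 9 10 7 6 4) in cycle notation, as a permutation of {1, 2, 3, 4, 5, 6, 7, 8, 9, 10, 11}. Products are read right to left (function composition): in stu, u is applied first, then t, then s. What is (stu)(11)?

Chase 11: u(11) = 2; t(2) = 3; s(3) = 3. Hence (stu)(11) = 3.

3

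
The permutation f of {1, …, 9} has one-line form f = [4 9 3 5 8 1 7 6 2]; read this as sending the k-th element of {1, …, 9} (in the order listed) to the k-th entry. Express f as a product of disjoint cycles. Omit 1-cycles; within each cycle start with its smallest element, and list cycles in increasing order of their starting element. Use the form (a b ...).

(1 4 5 8 6)(2 9)

Start at 1 and follow images: 1 → 4 → 5 → 8 → 6 → 1, giving the cycle (1 4 5 8 6).
Repeating from the next unused element and collecting all non-trivial cycles gives (1 4 5 8 6)(2 9).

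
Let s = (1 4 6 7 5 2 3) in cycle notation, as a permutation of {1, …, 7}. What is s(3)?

3 appears in (1 4 6 7 5 2 3); the next entry (wrapping around) is 1.

1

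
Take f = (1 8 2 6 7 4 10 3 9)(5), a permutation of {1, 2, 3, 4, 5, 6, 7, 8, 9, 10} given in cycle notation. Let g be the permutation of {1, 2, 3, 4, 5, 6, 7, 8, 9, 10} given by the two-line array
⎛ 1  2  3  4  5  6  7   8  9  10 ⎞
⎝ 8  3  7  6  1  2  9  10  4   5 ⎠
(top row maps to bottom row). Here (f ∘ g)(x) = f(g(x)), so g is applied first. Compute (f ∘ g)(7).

First apply g: g(7) = 9, then f(9) = 1. Thus (f ∘ g)(7) = 1.

1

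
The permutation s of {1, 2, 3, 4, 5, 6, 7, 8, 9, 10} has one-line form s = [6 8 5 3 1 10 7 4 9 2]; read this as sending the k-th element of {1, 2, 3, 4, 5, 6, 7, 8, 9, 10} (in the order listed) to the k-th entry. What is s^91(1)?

Tracing 1 → 6 → … returns to 1 after 8 steps, so 1 lies in an 8-cycle (1 6 10 2 8 4 3 5).
Since the cycle has length 8, s^91 acts on it the same as s^3 (91 mod 8 = 3).
Advancing 3 steps from 1: 1 → 6 → 10 → 2.

2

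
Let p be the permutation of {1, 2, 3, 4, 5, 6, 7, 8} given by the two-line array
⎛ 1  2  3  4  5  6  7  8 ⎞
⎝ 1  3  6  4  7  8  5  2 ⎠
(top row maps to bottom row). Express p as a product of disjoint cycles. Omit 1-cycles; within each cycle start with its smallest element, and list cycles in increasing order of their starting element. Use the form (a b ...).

(2 3 6 8)(5 7)

Start at 2 and follow images: 2 → 3 → 6 → 8 → 2, giving the cycle (2 3 6 8).
Repeating from the next unused element and collecting all non-trivial cycles gives (2 3 6 8)(5 7).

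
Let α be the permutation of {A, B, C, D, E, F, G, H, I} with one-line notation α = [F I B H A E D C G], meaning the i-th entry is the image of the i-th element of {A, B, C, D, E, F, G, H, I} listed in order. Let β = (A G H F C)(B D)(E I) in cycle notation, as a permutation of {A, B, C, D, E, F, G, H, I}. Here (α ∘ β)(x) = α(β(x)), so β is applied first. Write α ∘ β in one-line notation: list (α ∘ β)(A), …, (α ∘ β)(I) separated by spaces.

D H F I G B C E A

(α ∘ β)(x) = α(β(x)). Computing each image: α(β(A)) = α(G) = D, α(β(B)) = α(D) = H, α(β(C)) = α(A) = F, α(β(D)) = α(B) = I, α(β(E)) = α(I) = G, α(β(F)) = α(C) = B, α(β(G)) = α(H) = C, α(β(H)) = α(F) = E, α(β(I)) = α(E) = A.
Hence α ∘ β = [D H F I G B C E A].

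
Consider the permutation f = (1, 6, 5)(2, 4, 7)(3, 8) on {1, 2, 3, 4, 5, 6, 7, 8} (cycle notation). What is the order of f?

6

The disjoint cycles have lengths 3, 3, 2.
The order is lcm(3, 3, 2) = 6.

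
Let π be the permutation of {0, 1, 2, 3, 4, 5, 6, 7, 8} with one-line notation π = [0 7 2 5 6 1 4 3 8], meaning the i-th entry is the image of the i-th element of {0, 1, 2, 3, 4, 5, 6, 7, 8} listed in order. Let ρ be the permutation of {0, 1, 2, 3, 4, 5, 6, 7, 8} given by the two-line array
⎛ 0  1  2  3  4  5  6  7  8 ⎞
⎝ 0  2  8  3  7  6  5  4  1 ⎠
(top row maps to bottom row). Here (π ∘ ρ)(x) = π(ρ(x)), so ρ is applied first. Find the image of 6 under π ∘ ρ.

1

(π ∘ ρ)(6) = π(ρ(6)). ρ(6) = 5, then π(5) = 1. So (π ∘ ρ)(6) = 1.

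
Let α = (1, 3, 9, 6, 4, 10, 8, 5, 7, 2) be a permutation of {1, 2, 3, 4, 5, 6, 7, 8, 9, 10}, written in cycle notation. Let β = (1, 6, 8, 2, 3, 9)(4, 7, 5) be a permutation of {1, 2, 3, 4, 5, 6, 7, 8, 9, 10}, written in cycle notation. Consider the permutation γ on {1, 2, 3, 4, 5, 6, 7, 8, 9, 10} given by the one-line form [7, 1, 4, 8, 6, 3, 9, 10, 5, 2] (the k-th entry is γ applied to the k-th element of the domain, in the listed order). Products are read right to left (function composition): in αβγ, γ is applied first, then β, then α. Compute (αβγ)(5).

Apply the permutations in order: γ(5) = 6, then β(6) = 8, then α(8) = 5. So (αβγ)(5) = 5.

5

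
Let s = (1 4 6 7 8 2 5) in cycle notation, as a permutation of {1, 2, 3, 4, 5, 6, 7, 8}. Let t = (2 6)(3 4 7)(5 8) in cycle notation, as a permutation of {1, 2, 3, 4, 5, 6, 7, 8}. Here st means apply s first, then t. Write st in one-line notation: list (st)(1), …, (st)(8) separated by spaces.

7 8 4 2 1 3 5 6

Chase each element through s then t: 1 → 4 → 7; 2 → 5 → 8; 3 → 3 → 4; 4 → 6 → 2; 5 → 1 → 1; 6 → 7 → 3; 7 → 8 → 5; 8 → 2 → 6.
Collecting the images, st = [7 8 4 2 1 3 5 6].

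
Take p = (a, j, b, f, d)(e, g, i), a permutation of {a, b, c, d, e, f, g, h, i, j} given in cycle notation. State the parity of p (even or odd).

even

The cycle lengths are 5, 3, 1, 1.
A cycle of length ℓ contributes ℓ−1 transpositions, so p is a product of 4 + 2 = 6 transpositions — even.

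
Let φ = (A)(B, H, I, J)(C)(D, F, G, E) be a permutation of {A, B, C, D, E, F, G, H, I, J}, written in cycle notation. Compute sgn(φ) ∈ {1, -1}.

1

The cycle lengths are 4, 4, 1, 1.
A cycle of length ℓ contributes ℓ−1 transpositions, so φ is a product of 3 + 3 = 6 transpositions — even.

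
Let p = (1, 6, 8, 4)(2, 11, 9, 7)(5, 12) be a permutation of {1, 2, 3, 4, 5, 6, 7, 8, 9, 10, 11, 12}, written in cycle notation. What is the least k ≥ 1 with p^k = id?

The disjoint cycles have lengths 4, 4, 2, 1, 1.
Since disjoint cycles commute, ord(p) = lcm(4, 4, 2) = 4.

4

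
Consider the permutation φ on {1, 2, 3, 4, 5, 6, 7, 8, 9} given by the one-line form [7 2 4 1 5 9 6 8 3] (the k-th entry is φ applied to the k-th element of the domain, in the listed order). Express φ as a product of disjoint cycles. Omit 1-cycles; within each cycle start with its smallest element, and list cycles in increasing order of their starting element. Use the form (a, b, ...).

Start at 1 and follow images: 1 → 7 → 6 → 9 → 3 → 4 → 1, giving the cycle (1, 7, 6, 9, 3, 4).
Continuing from each remaining unvisited element yields (1, 7, 6, 9, 3, 4).

(1, 7, 6, 9, 3, 4)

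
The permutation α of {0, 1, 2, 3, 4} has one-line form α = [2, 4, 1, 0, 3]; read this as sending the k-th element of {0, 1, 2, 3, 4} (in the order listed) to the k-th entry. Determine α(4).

3

4 is element number 5 of the domain, and entry number 5 of the one-line form is 3, so α(4) = 3.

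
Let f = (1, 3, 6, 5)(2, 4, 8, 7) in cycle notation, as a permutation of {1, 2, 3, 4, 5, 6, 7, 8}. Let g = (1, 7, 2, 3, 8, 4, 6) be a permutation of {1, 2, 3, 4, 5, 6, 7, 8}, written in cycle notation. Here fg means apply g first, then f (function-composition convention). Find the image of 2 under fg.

6

(fg)(2) = f(g(2)). g(2) = 3, then f(3) = 6. So (fg)(2) = 6.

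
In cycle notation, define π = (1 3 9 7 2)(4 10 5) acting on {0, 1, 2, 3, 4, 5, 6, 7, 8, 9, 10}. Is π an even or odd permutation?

even

The cycle lengths are 5, 3, 1, 1, 1.
A cycle of length ℓ contributes ℓ−1 transpositions, so π is a product of 4 + 2 = 6 transpositions — even.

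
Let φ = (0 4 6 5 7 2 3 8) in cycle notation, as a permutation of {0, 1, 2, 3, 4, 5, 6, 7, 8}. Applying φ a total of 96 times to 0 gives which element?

0 lies in the 8-cycle (0 4 6 5 7 2 3 8).
Powers repeat with period 8 on this cycle, and 96 mod 8 = 0, so φ^96(0) = φ^0(0).
So φ^96(0) = 0.

0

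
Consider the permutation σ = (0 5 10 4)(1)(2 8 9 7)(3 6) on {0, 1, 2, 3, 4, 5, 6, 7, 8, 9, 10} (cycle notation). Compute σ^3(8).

8 lies in the 4-cycle (2 8 9 7).
Advancing 3 steps from 8: 8 → 9 → 7 → 2.

2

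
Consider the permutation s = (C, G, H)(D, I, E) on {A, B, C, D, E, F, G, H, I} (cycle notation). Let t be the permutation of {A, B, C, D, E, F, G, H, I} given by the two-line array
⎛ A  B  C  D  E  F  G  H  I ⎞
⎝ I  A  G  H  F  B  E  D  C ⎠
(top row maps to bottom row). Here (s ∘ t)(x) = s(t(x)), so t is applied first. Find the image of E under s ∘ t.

F

t(E) = F, then s(F) = F; composing gives (s ∘ t)(E) = F.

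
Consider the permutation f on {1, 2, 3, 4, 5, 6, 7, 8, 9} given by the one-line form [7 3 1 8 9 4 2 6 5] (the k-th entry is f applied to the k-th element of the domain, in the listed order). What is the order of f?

Decomposing into disjoint cycles gives cycle lengths 4, 3, 2.
The order of f is the least common multiple of its cycle lengths: lcm(4, 3, 2) = 12.

12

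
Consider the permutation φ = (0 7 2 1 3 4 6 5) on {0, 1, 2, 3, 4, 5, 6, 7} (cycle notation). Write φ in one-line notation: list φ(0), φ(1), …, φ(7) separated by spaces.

Image by image: 0→7, 1→3, 2→1, 3→4, 4→6, 5→0, 6→5, 7→2.
So the one-line form is 7 3 1 4 6 0 5 2.

7 3 1 4 6 0 5 2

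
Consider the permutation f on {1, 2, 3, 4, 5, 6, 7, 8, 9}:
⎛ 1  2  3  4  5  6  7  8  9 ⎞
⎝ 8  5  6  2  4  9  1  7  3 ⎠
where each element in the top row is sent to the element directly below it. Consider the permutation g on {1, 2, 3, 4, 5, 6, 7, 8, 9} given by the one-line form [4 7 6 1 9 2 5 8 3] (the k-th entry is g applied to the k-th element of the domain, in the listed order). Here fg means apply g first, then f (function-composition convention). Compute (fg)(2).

g(2) = 7, then f(7) = 1; composing gives (fg)(2) = 1.

1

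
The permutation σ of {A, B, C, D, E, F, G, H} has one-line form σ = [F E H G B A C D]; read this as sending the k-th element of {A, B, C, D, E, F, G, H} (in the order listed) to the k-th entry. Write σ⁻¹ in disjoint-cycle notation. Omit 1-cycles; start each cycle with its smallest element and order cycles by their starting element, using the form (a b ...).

(A F)(B E)(C G D H)

First write σ in disjoint cycles: (A F)(B E)(C H D G).
Reversing each cycle (and rotating so the smallest element leads) gives σ⁻¹ = (A F)(B E)(C G D H).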